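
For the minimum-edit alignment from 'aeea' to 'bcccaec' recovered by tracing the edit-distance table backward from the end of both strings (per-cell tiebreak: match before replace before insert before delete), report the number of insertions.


Edit distance = 6. Backtracking from cell (4, 7) with preference match > replace > insert > delete,
then listing the resulting alignment 'aeea' -> 'bcccaec' left to right:
  Step 1: insert 'b' [insertion #1]
  Step 2: insert 'c' [insertion #2]
  Step 3: insert 'c' [insertion #3]
  Step 4: replace a->c
  Step 5: replace e->a
  Step 6: keep 'e'
  Step 7: replace a->c
Total insertions: 3

3


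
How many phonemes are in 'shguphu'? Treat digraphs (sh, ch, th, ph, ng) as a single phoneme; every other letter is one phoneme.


Parsing 'shguphu' greedily, digraphs first:
  'sh' -> digraph (1 consonant phoneme) (phonemes so far: 1)
  'g' -> consonant phoneme (phonemes so far: 2)
  'u' -> vowel phoneme (phonemes so far: 3)
  'ph' -> digraph (1 consonant phoneme) (phonemes so far: 4)
  'u' -> vowel phoneme (phonemes so far: 5)
Total phonemes: 5

5


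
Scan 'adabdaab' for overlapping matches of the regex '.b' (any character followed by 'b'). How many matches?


Pattern: .b means any character followed by 'b'.
Scanning 'adabdaab' position-by-position:
  Pos 0: window 'ad' -> no
  Pos 1: window 'da' -> no
  Pos 2: window 'ab' -> MATCH
  Pos 3: window 'bd' -> no
  Pos 4: window 'da' -> no
  Pos 5: window 'aa' -> no
  Pos 6: window 'ab' -> MATCH
  Pos 7: window 'b' -> no
Total matches: 2

2


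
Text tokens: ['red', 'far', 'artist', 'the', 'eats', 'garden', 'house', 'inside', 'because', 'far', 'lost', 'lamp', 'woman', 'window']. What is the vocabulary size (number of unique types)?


Listing all tokens and tracking unique types:
  Token 1: 'red' -> NEW (unique so far: 1)
  Token 2: 'far' -> NEW (unique so far: 2)
  Token 3: 'artist' -> NEW (unique so far: 3)
  Token 4: 'the' -> NEW (unique so far: 4)
  Token 5: 'eats' -> NEW (unique so far: 5)
  Token 6: 'garden' -> NEW (unique so far: 6)
  Token 7: 'house' -> NEW (unique so far: 7)
  Token 8: 'inside' -> NEW (unique so far: 8)
  Token 9: 'because' -> NEW (unique so far: 9)
  Token 10: 'far' -> duplicate (unique so far: 9)
  Token 11: 'lost' -> NEW (unique so far: 10)
  Token 12: 'lamp' -> NEW (unique so far: 11)
  Token 13: 'woman' -> NEW (unique so far: 12)
  Token 14: 'window' -> NEW (unique so far: 13)
Unique types: ('artist', 'because', 'eats', 'far', 'garden', 'house', 'inside', 'lamp', 'lost', 'red', 'the', 'window', 'woman')
Vocabulary size: 13

13


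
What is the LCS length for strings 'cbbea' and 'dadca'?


DP table for LCS of 'cbbea' and 'dadca':
       d  a  d  c  a
    0  0  0  0  0  0
  c 0  0  0  0  1  1
  b 0  0  0  0  1  1
  b 0  0  0  0  1  1
  e 0  0  0  0  1  1
  a 0  0  1  1  1  2
LCS: 'ca'
LCS length = 2

2


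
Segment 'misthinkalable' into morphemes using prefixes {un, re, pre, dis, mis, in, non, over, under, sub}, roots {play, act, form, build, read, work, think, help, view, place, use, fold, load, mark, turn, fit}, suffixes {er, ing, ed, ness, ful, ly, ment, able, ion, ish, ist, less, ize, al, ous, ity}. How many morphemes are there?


Segmenting 'misthinkalable' against the inventory:
  'mis' -> prefix (morpheme 1)
  'think' -> root (morpheme 2)
  'al' -> suffix (morpheme 3)
  'able' -> suffix (morpheme 4)
Total morphemes: 4

4


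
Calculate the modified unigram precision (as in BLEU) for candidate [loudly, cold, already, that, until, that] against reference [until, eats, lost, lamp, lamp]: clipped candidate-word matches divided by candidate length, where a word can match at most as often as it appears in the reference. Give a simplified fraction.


Reference word counts: {'eats': 1, 'lamp': 2, 'lost': 1, 'until': 1}
Checking each candidate word (with clipping):
  'loudly' -> not in reference -> no match (matches: 0)
  'cold' -> not in reference -> no match (matches: 0)
  'already' -> not in reference -> no match (matches: 0)
  'that' -> not in reference -> no match (matches: 0)
  'until' -> in reference (ref count 1, used 1/1) -> match (matches: 1)
  'that' -> not in reference -> no match (matches: 1)
Clipped matches: 1, Candidate length: 6
Precision = 1/6

1/6


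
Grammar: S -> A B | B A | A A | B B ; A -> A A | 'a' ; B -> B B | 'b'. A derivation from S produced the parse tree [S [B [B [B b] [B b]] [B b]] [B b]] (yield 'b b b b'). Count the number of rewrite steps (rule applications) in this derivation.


Every bracketed nonterminal node [X ...] in the tree is produced by exactly one rule application.
Reading the tree off as a leftmost derivation:
  Step 1: S  =>  B B   (applied S -> B B)
  Step 2: B B  =>  B B B   (applied B -> B B)
  Step 3: B B B  =>  B B B B   (applied B -> B B)
  Step 4: B B B B  =>  b B B B   (applied B -> b)
  Step 5: b B B B  =>  b b B B   (applied B -> b)
  Step 6: b b B B  =>  b b b B   (applied B -> b)
  Step 7: b b b B  =>  b b b b   (applied B -> b)
Final yield: b b b b
Total rewrite steps: 7

7


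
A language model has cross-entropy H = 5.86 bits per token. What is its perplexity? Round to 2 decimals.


Perplexity formula: PP = 2^H
H = 5.86
PP = 2^5.86
Decompose: 2^5.86 = 2^5 * 2^0.86
2^5 = 32, 2^0.86 ~ 1.8150383
PP ~ 32 * 1.8150383 = 58.0812256
Rounded to 2 decimals: 58.08

58.08


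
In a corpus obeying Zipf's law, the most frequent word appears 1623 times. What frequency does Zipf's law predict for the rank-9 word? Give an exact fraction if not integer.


Zipf's law: freq(rank) = f1 / rank
f1 = 1623, rank = 9
freq = 1623 / 9
GCD(1623, 9) = 3
Simplified: 541/3

541/3


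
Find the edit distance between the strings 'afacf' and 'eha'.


Building DP table for s1='afacf' (len 5) and s2='eha' (len 3):
       e  h  a
    0  1  2  3
  a 1  1  2  2
  f 2  2  2  3
  a 3  3  3  2
  c 4  4  4  3
  f 5  5  5  4
Edit distance = dp[5][3] = 4

4


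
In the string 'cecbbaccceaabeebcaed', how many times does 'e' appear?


Scanning 'cecbbaccceaabeebcaed' for 'e':
  Position 1: 'e' -> MATCH (count: 1)
  Position 9: 'e' -> MATCH (count: 2)
  Position 13: 'e' -> MATCH (count: 3)
  Position 14: 'e' -> MATCH (count: 4)
  Position 18: 'e' -> MATCH (count: 5)
Total occurrences of 'e': 5

5


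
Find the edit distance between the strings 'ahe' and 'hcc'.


Building DP table for s1='ahe' (len 3) and s2='hcc' (len 3):
       h  c  c
    0  1  2  3
  a 1  1  2  3
  h 2  1  2  3
  e 3  2  2  3
Edit distance = dp[3][3] = 3

3


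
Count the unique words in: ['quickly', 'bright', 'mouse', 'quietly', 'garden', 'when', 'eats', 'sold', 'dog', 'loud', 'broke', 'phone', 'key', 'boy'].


Listing all tokens and tracking unique types:
  Token 1: 'quickly' -> NEW (unique so far: 1)
  Token 2: 'bright' -> NEW (unique so far: 2)
  Token 3: 'mouse' -> NEW (unique so far: 3)
  Token 4: 'quietly' -> NEW (unique so far: 4)
  Token 5: 'garden' -> NEW (unique so far: 5)
  Token 6: 'when' -> NEW (unique so far: 6)
  Token 7: 'eats' -> NEW (unique so far: 7)
  Token 8: 'sold' -> NEW (unique so far: 8)
  Token 9: 'dog' -> NEW (unique so far: 9)
  Token 10: 'loud' -> NEW (unique so far: 10)
  Token 11: 'broke' -> NEW (unique so far: 11)
  Token 12: 'phone' -> NEW (unique so far: 12)
  Token 13: 'key' -> NEW (unique so far: 13)
  Token 14: 'boy' -> NEW (unique so far: 14)
Unique types: ('boy', 'bright', 'broke', 'dog', 'eats', 'garden', 'key', 'loud', 'mouse', 'phone', 'quickly', 'quietly', 'sold', 'when')
Vocabulary size: 14

14


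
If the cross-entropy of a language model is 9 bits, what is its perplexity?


Perplexity formula: PP = 2^H
H = 9
PP = 2^9
PP = 2^9 = 512

512


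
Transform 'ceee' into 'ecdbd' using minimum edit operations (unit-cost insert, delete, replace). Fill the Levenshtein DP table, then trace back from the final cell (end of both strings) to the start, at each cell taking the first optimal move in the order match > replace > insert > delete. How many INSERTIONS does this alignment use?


Edit distance = 4. Backtracking from cell (4, 5) with preference match > replace > insert > delete,
then listing the resulting alignment 'ceee' -> 'ecdbd' left to right:
  Step 1: insert 'e' [insertion #1]
  Step 2: keep 'c'
  Step 3: replace e->d
  Step 4: replace e->b
  Step 5: replace e->d
Total insertions: 1

1


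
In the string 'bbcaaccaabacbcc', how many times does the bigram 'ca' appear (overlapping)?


Scanning 'bbcaaccaabacbcc' for bigram 'ca':
  Position 0: 'bb' -> no
  Position 1: 'bc' -> no
  Position 2: 'ca' -> MATCH
  Position 3: 'aa' -> no
  Position 4: 'ac' -> no
  Position 5: 'cc' -> no
  Position 6: 'ca' -> MATCH
  Position 7: 'aa' -> no
  Position 8: 'ab' -> no
  Position 9: 'ba' -> no
  Position 10: 'ac' -> no
  Position 11: 'cb' -> no
  Position 12: 'bc' -> no
  Position 13: 'cc' -> no
Total matches: 2

2


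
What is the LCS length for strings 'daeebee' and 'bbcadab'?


DP table for LCS of 'daeebee' and 'bbcadab':
       b  b  c  a  d  a  b
    0  0  0  0  0  0  0  0
  d 0  0  0  0  0  1  1  1
  a 0  0  0  0  1  1  2  2
  e 0  0  0  0  1  1  2  2
  e 0  0  0  0  1  1  2  2
  b 0  1  1  1  1  1  2  3
  e 0  1  1  1  1  1  2  3
  e 0  1  1  1  1  1  2  3
LCS: 'dab'
LCS length = 3

3


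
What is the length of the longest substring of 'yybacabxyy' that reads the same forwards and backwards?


Scanning 'yybacabxyy' for palindromic substrings.
Substring at positions 2-6: 'bacab'.
Check: reverse('bacab') = 'bacab' -> palindrome confirmed.
Neighbouring characters ('y' / 'x') break symmetry, so it cannot extend further.
No longer palindromic substring exists; longest length = 5

5


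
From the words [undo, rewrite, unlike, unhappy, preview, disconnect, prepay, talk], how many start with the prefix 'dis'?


Checking each word for prefix 'dis':
  'undo' -> no (count: 0)
  'rewrite' -> no (count: 0)
  'unlike' -> no (count: 0)
  'unhappy' -> no (count: 0)
  'preview' -> no (count: 0)
  'disconnect' -> YES, starts with 'dis' (count: 1)
  'prepay' -> no (count: 1)
  'talk' -> no (count: 1)
Total with prefix 'dis': 1

1


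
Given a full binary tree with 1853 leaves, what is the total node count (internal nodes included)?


Leaf nodes (terminals): 1853
Internal nodes = n - 1 = 1853 - 1 = 1852
Total = leaves + internal = 1853 + 1852 = 3705

3705


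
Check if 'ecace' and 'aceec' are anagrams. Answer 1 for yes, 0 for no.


Sort characters of 'ecace': 'accee'
Sort characters of 'aceec': 'accee'
Sorted forms match -> they ARE anagrams
Result: 1

1


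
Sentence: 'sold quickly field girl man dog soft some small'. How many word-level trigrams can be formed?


Word trigrams from [9] words:
  Trigram 1: (sold quickly field)
  Trigram 2: (quickly field girl)
  Trigram 3: (field girl man)
  Trigram 4: (girl man dog)
  Trigram 5: (man dog soft)
  Trigram 6: (dog soft some)
  Trigram 7: (soft some small)
Total word trigrams: 9 - 2 = 7

7


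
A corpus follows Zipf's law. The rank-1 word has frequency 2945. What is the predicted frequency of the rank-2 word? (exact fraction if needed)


Zipf's law: freq(rank) = f1 / rank
f1 = 2945, rank = 2
freq = 2945 / 2
GCD(2945, 2) = 1
Simplified: 2945/2

2945/2


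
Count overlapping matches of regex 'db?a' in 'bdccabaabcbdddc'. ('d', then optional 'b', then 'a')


Pattern: db?a means 'd', then optional 'b', then 'a'.
Scanning 'bdccabaabcbdddc' position-by-position:
  Pos 0: window 'bdc' -> no
  Pos 1: window 'dcc' -> no
  Pos 2: window 'cca' -> no
  Pos 3: window 'cab' -> no
  Pos 4: window 'aba' -> no
  Pos 5: window 'baa' -> no
  Pos 6: window 'aab' -> no
  Pos 7: window 'abc' -> no
  Pos 8: window 'bcb' -> no
  Pos 9: window 'cbd' -> no
  Pos 10: window 'bdd' -> no
  Pos 11: window 'ddd' -> no
  Pos 12: window 'ddc' -> no
  Pos 13: window 'dc' -> no
  Pos 14: window 'c' -> no
Total matches: 0

0


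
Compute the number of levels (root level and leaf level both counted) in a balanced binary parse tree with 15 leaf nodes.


In a balanced binary tree with n leaves the deepest leaf is ceil(log2(n)) edges below the root,
so counting node levels inclusive of root and leaves gives ceil(log2(n)) + 1 levels.
log2(15) = 3.9069
ceil(3.9069) = 4
levels = 4 + 1 = 5

5


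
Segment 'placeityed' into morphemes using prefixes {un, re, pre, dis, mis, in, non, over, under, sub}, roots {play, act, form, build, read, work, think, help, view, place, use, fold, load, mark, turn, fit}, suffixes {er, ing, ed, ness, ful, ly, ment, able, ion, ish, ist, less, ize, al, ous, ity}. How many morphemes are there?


Segmenting 'placeityed' against the inventory:
  'place' -> root (morpheme 1)
  'ity' -> suffix (morpheme 2)
  'ed' -> suffix (morpheme 3)
Total morphemes: 3

3


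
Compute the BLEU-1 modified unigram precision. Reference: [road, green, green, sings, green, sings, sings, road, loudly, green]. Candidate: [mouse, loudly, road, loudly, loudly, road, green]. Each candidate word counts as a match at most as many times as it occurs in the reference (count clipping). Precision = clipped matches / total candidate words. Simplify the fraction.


Reference word counts: {'green': 4, 'loudly': 1, 'road': 2, 'sings': 3}
Checking each candidate word (with clipping):
  'mouse' -> not in reference -> no match (matches: 0)
  'loudly' -> in reference (ref count 1, used 1/1) -> match (matches: 1)
  'road' -> in reference (ref count 2, used 1/2) -> match (matches: 2)
  'loudly' -> ref count 1 already used up (1/1) -> clipped, no match (matches: 2)
  'loudly' -> ref count 1 already used up (1/1) -> clipped, no match (matches: 2)
  'road' -> in reference (ref count 2, used 2/2) -> match (matches: 3)
  'green' -> in reference (ref count 4, used 1/4) -> match (matches: 4)
Clipped matches: 4, Candidate length: 7
Precision = 4/7

4/7


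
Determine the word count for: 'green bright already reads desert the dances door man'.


Counting words by splitting on spaces:
  Word 1: 'green'
  Word 2: 'bright'
  Word 3: 'already'
  Word 4: 'reads'
  Word 5: 'desert'
  Word 6: 'the'
  Word 7: 'dances'
  Word 8: 'door'
  Word 9: 'man'
Total words: 9

9


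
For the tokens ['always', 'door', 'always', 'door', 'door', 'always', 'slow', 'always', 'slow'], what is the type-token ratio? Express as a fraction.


Tokens: 9
Unique types: ('always', 'door', 'slow') = 3
TTR = 3/9
Simplify: divide both by 3 -> 1/3
TTR = 1/3

1/3


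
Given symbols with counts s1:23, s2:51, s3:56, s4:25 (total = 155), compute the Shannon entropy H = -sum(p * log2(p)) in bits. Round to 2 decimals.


Computing entropy H = -sum(p_i * log2(p_i)):
  s1: p = 23/155 = 0.1484, -p*log2(p) = 0.4084
  s2: p = 51/155 = 0.3290, -p*log2(p) = 0.5277
  s3: p = 56/155 = 0.3613, -p*log2(p) = 0.5307
  s4: p = 25/155 = 0.1613, -p*log2(p) = 0.4246
H = sum of terms = 1.8914
Rounded to 2 decimals: 1.89

1.89


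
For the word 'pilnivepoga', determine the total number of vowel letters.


Scanning each character of 'pilnivepoga':
  Position 1: 'p' -> consonant (running count: 0)
  Position 2: 'i' -> vowel (running count: 1)
  Position 3: 'l' -> consonant (running count: 1)
  Position 4: 'n' -> consonant (running count: 1)
  Position 5: 'i' -> vowel (running count: 2)
  Position 6: 'v' -> consonant (running count: 2)
  Position 7: 'e' -> vowel (running count: 3)
  Position 8: 'p' -> consonant (running count: 3)
  Position 9: 'o' -> vowel (running count: 4)
  Position 10: 'g' -> consonant (running count: 4)
  Position 11: 'a' -> vowel (running count: 5)
Total vowels: 5

5


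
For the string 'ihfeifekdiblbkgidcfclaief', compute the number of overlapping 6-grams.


String 'ihfeifekdiblbkgidcfclaief' has length L = 25.
Number of overlapping n-grams = L - n + 1
Substituting: 25 - 6 + 1 = 20

20


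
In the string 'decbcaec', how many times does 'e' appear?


Scanning 'decbcaec' for 'e':
  Position 1: 'e' -> MATCH (count: 1)
  Position 6: 'e' -> MATCH (count: 2)
Total occurrences of 'e': 2

2


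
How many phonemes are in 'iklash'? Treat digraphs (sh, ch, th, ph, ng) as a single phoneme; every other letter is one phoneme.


Parsing 'iklash' greedily, digraphs first:
  'i' -> vowel phoneme (phonemes so far: 1)
  'k' -> consonant phoneme (phonemes so far: 2)
  'l' -> consonant phoneme (phonemes so far: 3)
  'a' -> vowel phoneme (phonemes so far: 4)
  'sh' -> digraph (1 consonant phoneme) (phonemes so far: 5)
Total phonemes: 5

5


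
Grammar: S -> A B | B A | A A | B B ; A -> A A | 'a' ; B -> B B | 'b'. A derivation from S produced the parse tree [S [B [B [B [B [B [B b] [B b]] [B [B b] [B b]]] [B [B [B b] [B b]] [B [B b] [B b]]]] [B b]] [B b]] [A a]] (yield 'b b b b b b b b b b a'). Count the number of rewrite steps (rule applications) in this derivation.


Every bracketed nonterminal node [X ...] in the tree is produced by exactly one rule application.
Reading the tree off as a leftmost derivation:
  Step 1: S  =>  B A   (applied S -> B A)
  Step 2: B A  =>  B B A   (applied B -> B B)
  Step 3: B B A  =>  B B B A   (applied B -> B B)
  Step 4: B B B A  =>  B B B B A   (applied B -> B B)
  Step 5: B B B B A  =>  B B B B B A   (applied B -> B B)
  Step 6: B B B B B A  =>  B B B B B B A   (applied B -> B B)
  Step 7: B B B B B B A  =>  b B B B B B A   (applied B -> b)
  Step 8: b B B B B B A  =>  b b B B B B A   (applied B -> b)
  Step 9: b b B B B B A  =>  b b B B B B B A   (applied B -> B B)
  Step 10: b b B B B B B A  =>  b b b B B B B A   (applied B -> b)
  Step 11: b b b B B B B A  =>  b b b b B B B A   (applied B -> b)
  Step 12: b b b b B B B A  =>  b b b b B B B B A   (applied B -> B B)
  Step 13: b b b b B B B B A  =>  b b b b B B B B B A   (applied B -> B B)
  Step 14: b b b b B B B B B A  =>  b b b b b B B B B A   (applied B -> b)
  Step 15: b b b b b B B B B A  =>  b b b b b b B B B A   (applied B -> b)
  Step 16: b b b b b b B B B A  =>  b b b b b b B B B B A   (applied B -> B B)
  Step 17: b b b b b b B B B B A  =>  b b b b b b b B B B A   (applied B -> b)
  Step 18: b b b b b b b B B B A  =>  b b b b b b b b B B A   (applied B -> b)
  Step 19: b b b b b b b b B B A  =>  b b b b b b b b b B A   (applied B -> b)
  Step 20: b b b b b b b b b B A  =>  b b b b b b b b b b A   (applied B -> b)
  Step 21: b b b b b b b b b b A  =>  b b b b b b b b b b a   (applied A -> a)
Final yield: b b b b b b b b b b a
Total rewrite steps: 21

21


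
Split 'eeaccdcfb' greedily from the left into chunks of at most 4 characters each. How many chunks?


'eeaccdcfb' has 9 characters.
Chunking with max size 4:
  Chunk 1: 'eeac' (positions 0-3)
  Chunk 2: 'cdcf' (positions 4-7)
  Chunk 3: 'b' (positions 8-8)
Total chunks: ceil(9 / 4) = 3

3


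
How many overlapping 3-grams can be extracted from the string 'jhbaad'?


String 'jhbaad' has length L = 6.
Number of overlapping n-grams = L - n + 1
Substituting: 6 - 3 + 1 = 4

4


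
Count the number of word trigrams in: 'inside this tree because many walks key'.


Word trigrams from [7] words:
  Trigram 1: (inside this tree)
  Trigram 2: (this tree because)
  Trigram 3: (tree because many)
  Trigram 4: (because many walks)
  Trigram 5: (many walks key)
Total word trigrams: 7 - 2 = 5

5


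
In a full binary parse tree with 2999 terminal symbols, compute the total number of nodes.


Leaf nodes (terminals): 2999
Internal nodes = n - 1 = 2999 - 1 = 2998
Total = leaves + internal = 2999 + 2998 = 5997

5997


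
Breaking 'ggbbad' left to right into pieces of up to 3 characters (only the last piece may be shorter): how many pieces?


'ggbbad' has 6 characters.
Chunking with max size 3:
  Chunk 1: 'ggb' (positions 0-2)
  Chunk 2: 'bad' (positions 3-5)
Total chunks: ceil(6 / 3) = 2

2


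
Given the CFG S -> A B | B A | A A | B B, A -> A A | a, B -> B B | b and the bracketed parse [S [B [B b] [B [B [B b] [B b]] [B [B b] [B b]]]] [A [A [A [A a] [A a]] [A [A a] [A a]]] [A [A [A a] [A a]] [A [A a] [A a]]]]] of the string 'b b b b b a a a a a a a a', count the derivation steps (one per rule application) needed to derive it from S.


Every bracketed nonterminal node [X ...] in the tree is produced by exactly one rule application.
Reading the tree off as a leftmost derivation:
  Step 1: S  =>  B A   (applied S -> B A)
  Step 2: B A  =>  B B A   (applied B -> B B)
  Step 3: B B A  =>  b B A   (applied B -> b)
  Step 4: b B A  =>  b B B A   (applied B -> B B)
  Step 5: b B B A  =>  b B B B A   (applied B -> B B)
  Step 6: b B B B A  =>  b b B B A   (applied B -> b)
  Step 7: b b B B A  =>  b b b B A   (applied B -> b)
  Step 8: b b b B A  =>  b b b B B A   (applied B -> B B)
  Step 9: b b b B B A  =>  b b b b B A   (applied B -> b)
  Step 10: b b b b B A  =>  b b b b b A   (applied B -> b)
  Step 11: b b b b b A  =>  b b b b b A A   (applied A -> A A)
  Step 12: b b b b b A A  =>  b b b b b A A A   (applied A -> A A)
  Step 13: b b b b b A A A  =>  b b b b b A A A A   (applied A -> A A)
  Step 14: b b b b b A A A A  =>  b b b b b a A A A   (applied A -> a)
  Step 15: b b b b b a A A A  =>  b b b b b a a A A   (applied A -> a)
  Step 16: b b b b b a a A A  =>  b b b b b a a A A A   (applied A -> A A)
  Step 17: b b b b b a a A A A  =>  b b b b b a a a A A   (applied A -> a)
  Step 18: b b b b b a a a A A  =>  b b b b b a a a a A   (applied A -> a)
  Step 19: b b b b b a a a a A  =>  b b b b b a a a a A A   (applied A -> A A)
  Step 20: b b b b b a a a a A A  =>  b b b b b a a a a A A A   (applied A -> A A)
  Step 21: b b b b b a a a a A A A  =>  b b b b b a a a a a A A   (applied A -> a)
  Step 22: b b b b b a a a a a A A  =>  b b b b b a a a a a a A   (applied A -> a)
  Step 23: b b b b b a a a a a a A  =>  b b b b b a a a a a a A A   (applied A -> A A)
  Step 24: b b b b b a a a a a a A A  =>  b b b b b a a a a a a a A   (applied A -> a)
  Step 25: b b b b b a a a a a a a A  =>  b b b b b a a a a a a a a   (applied A -> a)
Final yield: b b b b b a a a a a a a a
Total rewrite steps: 25

25


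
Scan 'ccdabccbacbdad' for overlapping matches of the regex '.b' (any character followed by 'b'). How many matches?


Pattern: .b means any character followed by 'b'.
Scanning 'ccdabccbacbdad' position-by-position:
  Pos 0: window 'cc' -> no
  Pos 1: window 'cd' -> no
  Pos 2: window 'da' -> no
  Pos 3: window 'ab' -> MATCH
  Pos 4: window 'bc' -> no
  Pos 5: window 'cc' -> no
  Pos 6: window 'cb' -> MATCH
  Pos 7: window 'ba' -> no
  Pos 8: window 'ac' -> no
  Pos 9: window 'cb' -> MATCH
  Pos 10: window 'bd' -> no
  Pos 11: window 'da' -> no
  Pos 12: window 'ad' -> no
  Pos 13: window 'd' -> no
Total matches: 3

3


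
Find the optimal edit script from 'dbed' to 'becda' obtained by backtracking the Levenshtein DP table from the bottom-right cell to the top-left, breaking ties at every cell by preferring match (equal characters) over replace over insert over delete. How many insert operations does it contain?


Edit distance = 3. Backtracking from cell (4, 5) with preference match > replace > insert > delete,
then listing the resulting alignment 'dbed' -> 'becda' left to right:
  Step 1: delete 'd'
  Step 2: keep 'b'
  Step 3: keep 'e'
  Step 4: insert 'c' [insertion #1]
  Step 5: keep 'd'
  Step 6: insert 'a' [insertion #2]
Total insertions: 2

2


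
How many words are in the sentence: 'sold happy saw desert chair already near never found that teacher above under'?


Counting words by splitting on spaces:
  Word 1: 'sold'
  Word 2: 'happy'
  Word 3: 'saw'
  Word 4: 'desert'
  Word 5: 'chair'
  Word 6: 'already'
  Word 7: 'near'
  Word 8: 'never'
  Word 9: 'found'
  Word 10: 'that'
  Word 11: 'teacher'
  Word 12: 'above'
  Word 13: 'under'
Total words: 13

13


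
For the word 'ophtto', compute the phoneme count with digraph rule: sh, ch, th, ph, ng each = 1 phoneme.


Parsing 'ophtto' greedily, digraphs first:
  'o' -> vowel phoneme (phonemes so far: 1)
  'ph' -> digraph (1 consonant phoneme) (phonemes so far: 2)
  't' -> consonant phoneme (phonemes so far: 3)
  't' -> consonant phoneme (phonemes so far: 4)
  'o' -> vowel phoneme (phonemes so far: 5)
Total phonemes: 5

5


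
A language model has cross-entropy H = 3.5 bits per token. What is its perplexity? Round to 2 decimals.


Perplexity formula: PP = 2^H
H = 3.5
PP = 2^3.5
Decompose: 2^3.5 = 2^3 * 2^0.5 = 2^3 * sqrt(2)
2^3 = 8, sqrt(2) ~ 1.4142136
PP ~ 8 * 1.4142136 = 11.3137088
Rounded to 2 decimals: 11.31

11.31


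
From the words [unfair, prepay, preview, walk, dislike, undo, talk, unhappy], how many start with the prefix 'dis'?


Checking each word for prefix 'dis':
  'unfair' -> no (count: 0)
  'prepay' -> no (count: 0)
  'preview' -> no (count: 0)
  'walk' -> no (count: 0)
  'dislike' -> YES, starts with 'dis' (count: 1)
  'undo' -> no (count: 1)
  'talk' -> no (count: 1)
  'unhappy' -> no (count: 1)
Total with prefix 'dis': 1

1


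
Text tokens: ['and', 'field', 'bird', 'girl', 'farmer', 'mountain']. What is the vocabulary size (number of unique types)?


Listing all tokens and tracking unique types:
  Token 1: 'and' -> NEW (unique so far: 1)
  Token 2: 'field' -> NEW (unique so far: 2)
  Token 3: 'bird' -> NEW (unique so far: 3)
  Token 4: 'girl' -> NEW (unique so far: 4)
  Token 5: 'farmer' -> NEW (unique so far: 5)
  Token 6: 'mountain' -> NEW (unique so far: 6)
Unique types: ('and', 'bird', 'farmer', 'field', 'girl', 'mountain')
Vocabulary size: 6

6


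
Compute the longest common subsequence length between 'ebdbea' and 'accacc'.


DP table for LCS of 'ebdbea' and 'accacc':
       a  c  c  a  c  c
    0  0  0  0  0  0  0
  e 0  0  0  0  0  0  0
  b 0  0  0  0  0  0  0
  d 0  0  0  0  0  0  0
  b 0  0  0  0  0  0  0
  e 0  0  0  0  0  0  0
  a 0  1  1  1  1  1  1
LCS: 'a'
LCS length = 1

1


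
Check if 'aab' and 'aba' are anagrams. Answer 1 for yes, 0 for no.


Sort characters of 'aab': 'aab'
Sort characters of 'aba': 'aab'
Sorted forms match -> they ARE anagrams
Result: 1

1


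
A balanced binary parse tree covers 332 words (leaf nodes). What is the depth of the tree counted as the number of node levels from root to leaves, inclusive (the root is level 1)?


In a balanced binary tree with n leaves the deepest leaf is ceil(log2(n)) edges below the root,
so counting node levels inclusive of root and leaves gives ceil(log2(n)) + 1 levels.
log2(332) = 8.3750
ceil(8.3750) = 9
levels = 9 + 1 = 10

10


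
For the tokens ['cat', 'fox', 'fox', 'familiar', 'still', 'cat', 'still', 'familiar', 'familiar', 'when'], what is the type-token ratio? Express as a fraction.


Tokens: 10
Unique types: ('cat', 'familiar', 'fox', 'still', 'when') = 5
TTR = 5/10
Simplify: divide both by 5 -> 1/2
TTR = 1/2

1/2


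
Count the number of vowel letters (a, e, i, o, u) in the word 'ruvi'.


Scanning each character of 'ruvi':
  Position 1: 'r' -> consonant (running count: 0)
  Position 2: 'u' -> vowel (running count: 1)
  Position 3: 'v' -> consonant (running count: 1)
  Position 4: 'i' -> vowel (running count: 2)
Total vowels: 2

2


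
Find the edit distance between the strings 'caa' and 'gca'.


Building DP table for s1='caa' (len 3) and s2='gca' (len 3):
       g  c  a
    0  1  2  3
  c 1  1  1  2
  a 2  2  2  1
  a 3  3  3  2
Edit distance = dp[3][3] = 2

2


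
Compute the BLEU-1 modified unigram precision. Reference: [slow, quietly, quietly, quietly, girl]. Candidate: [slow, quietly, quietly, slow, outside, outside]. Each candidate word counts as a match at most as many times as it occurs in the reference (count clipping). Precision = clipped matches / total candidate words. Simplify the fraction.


Reference word counts: {'girl': 1, 'quietly': 3, 'slow': 1}
Checking each candidate word (with clipping):
  'slow' -> in reference (ref count 1, used 1/1) -> match (matches: 1)
  'quietly' -> in reference (ref count 3, used 1/3) -> match (matches: 2)
  'quietly' -> in reference (ref count 3, used 2/3) -> match (matches: 3)
  'slow' -> ref count 1 already used up (1/1) -> clipped, no match (matches: 3)
  'outside' -> not in reference -> no match (matches: 3)
  'outside' -> not in reference -> no match (matches: 3)
Clipped matches: 3, Candidate length: 6
Precision = 3/6 = 1/2

1/2


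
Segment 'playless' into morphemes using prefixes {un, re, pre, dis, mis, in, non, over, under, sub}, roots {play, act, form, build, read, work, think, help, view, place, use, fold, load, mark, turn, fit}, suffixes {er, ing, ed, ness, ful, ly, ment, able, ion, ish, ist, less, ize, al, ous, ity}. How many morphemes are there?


Segmenting 'playless' against the inventory:
  'play' -> root (morpheme 1)
  'less' -> suffix (morpheme 2)
Total morphemes: 2

2


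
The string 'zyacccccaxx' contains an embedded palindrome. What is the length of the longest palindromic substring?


Scanning 'zyacccccaxx' for palindromic substrings.
Substring at positions 2-8: 'accccca'.
Check: reverse('accccca') = 'accccca' -> palindrome confirmed.
Neighbouring characters ('y' / 'x') break symmetry, so it cannot extend further.
No longer palindromic substring exists; longest length = 7

7


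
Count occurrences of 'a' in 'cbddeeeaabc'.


Scanning 'cbddeeeaabc' for 'a':
  Position 7: 'a' -> MATCH (count: 1)
  Position 8: 'a' -> MATCH (count: 2)
Total occurrences of 'a': 2

2


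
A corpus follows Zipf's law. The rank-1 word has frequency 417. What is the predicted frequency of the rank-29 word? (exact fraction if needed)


Zipf's law: freq(rank) = f1 / rank
f1 = 417, rank = 29
freq = 417 / 29
GCD(417, 29) = 1
Simplified: 417/29

417/29


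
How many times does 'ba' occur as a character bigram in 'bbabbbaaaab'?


Scanning 'bbabbbaaaab' for bigram 'ba':
  Position 0: 'bb' -> no
  Position 1: 'ba' -> MATCH
  Position 2: 'ab' -> no
  Position 3: 'bb' -> no
  Position 4: 'bb' -> no
  Position 5: 'ba' -> MATCH
  Position 6: 'aa' -> no
  Position 7: 'aa' -> no
  Position 8: 'aa' -> no
  Position 9: 'ab' -> no
Total matches: 2

2


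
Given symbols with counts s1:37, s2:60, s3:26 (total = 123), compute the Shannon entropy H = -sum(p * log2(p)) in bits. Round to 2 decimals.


Computing entropy H = -sum(p_i * log2(p_i)):
  s1: p = 37/123 = 0.3008, -p*log2(p) = 0.5213
  s2: p = 60/123 = 0.4878, -p*log2(p) = 0.5052
  s3: p = 26/123 = 0.2114, -p*log2(p) = 0.4739
H = sum of terms = 1.5004
Rounded to 2 decimals: 1.50

1.50


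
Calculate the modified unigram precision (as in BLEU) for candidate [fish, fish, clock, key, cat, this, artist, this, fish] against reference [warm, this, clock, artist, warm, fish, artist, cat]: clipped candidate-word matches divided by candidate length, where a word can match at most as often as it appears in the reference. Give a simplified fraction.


Reference word counts: {'artist': 2, 'cat': 1, 'clock': 1, 'fish': 1, 'this': 1, 'warm': 2}
Checking each candidate word (with clipping):
  'fish' -> in reference (ref count 1, used 1/1) -> match (matches: 1)
  'fish' -> ref count 1 already used up (1/1) -> clipped, no match (matches: 1)
  'clock' -> in reference (ref count 1, used 1/1) -> match (matches: 2)
  'key' -> not in reference -> no match (matches: 2)
  'cat' -> in reference (ref count 1, used 1/1) -> match (matches: 3)
  'this' -> in reference (ref count 1, used 1/1) -> match (matches: 4)
  'artist' -> in reference (ref count 2, used 1/2) -> match (matches: 5)
  'this' -> ref count 1 already used up (1/1) -> clipped, no match (matches: 5)
  'fish' -> ref count 1 already used up (1/1) -> clipped, no match (matches: 5)
Clipped matches: 5, Candidate length: 9
Precision = 5/9

5/9


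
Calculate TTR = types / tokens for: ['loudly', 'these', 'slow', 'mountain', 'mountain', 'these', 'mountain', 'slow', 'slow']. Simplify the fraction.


Tokens: 9
Unique types: ('loudly', 'mountain', 'slow', 'these') = 4
TTR = 4/9
Already in lowest terms.

4/9


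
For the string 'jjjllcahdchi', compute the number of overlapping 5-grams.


String 'jjjllcahdchi' has length L = 12.
Number of overlapping n-grams = L - n + 1
Substituting: 12 - 5 + 1 = 8

8


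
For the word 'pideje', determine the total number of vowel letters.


Scanning each character of 'pideje':
  Position 1: 'p' -> consonant (running count: 0)
  Position 2: 'i' -> vowel (running count: 1)
  Position 3: 'd' -> consonant (running count: 1)
  Position 4: 'e' -> vowel (running count: 2)
  Position 5: 'j' -> consonant (running count: 2)
  Position 6: 'e' -> vowel (running count: 3)
Total vowels: 3

3


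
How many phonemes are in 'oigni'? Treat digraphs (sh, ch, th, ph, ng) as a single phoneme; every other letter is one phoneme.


Parsing 'oigni' greedily, digraphs first:
  'o' -> vowel phoneme (phonemes so far: 1)
  'i' -> vowel phoneme (phonemes so far: 2)
  'g' -> consonant phoneme (phonemes so far: 3)
  'n' -> consonant phoneme (phonemes so far: 4)
  'i' -> vowel phoneme (phonemes so far: 5)
Total phonemes: 5

5


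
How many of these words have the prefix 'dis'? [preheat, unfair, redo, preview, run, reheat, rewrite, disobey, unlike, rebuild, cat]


Checking each word for prefix 'dis':
  'preheat' -> no (count: 0)
  'unfair' -> no (count: 0)
  'redo' -> no (count: 0)
  'preview' -> no (count: 0)
  'run' -> no (count: 0)
  'reheat' -> no (count: 0)
  'rewrite' -> no (count: 0)
  'disobey' -> YES, starts with 'dis' (count: 1)
  'unlike' -> no (count: 1)
  'rebuild' -> no (count: 1)
  'cat' -> no (count: 1)
Total with prefix 'dis': 1

1


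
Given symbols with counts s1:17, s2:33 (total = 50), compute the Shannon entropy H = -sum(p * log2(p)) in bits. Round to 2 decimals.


Computing entropy H = -sum(p_i * log2(p_i)):
  s1: p = 17/50 = 0.3400, -p*log2(p) = 0.5292
  s2: p = 33/50 = 0.6600, -p*log2(p) = 0.3956
H = sum of terms = 0.9248
Rounded to 2 decimals: 0.92

0.92


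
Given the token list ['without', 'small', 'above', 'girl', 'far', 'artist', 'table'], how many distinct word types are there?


Listing all tokens and tracking unique types:
  Token 1: 'without' -> NEW (unique so far: 1)
  Token 2: 'small' -> NEW (unique so far: 2)
  Token 3: 'above' -> NEW (unique so far: 3)
  Token 4: 'girl' -> NEW (unique so far: 4)
  Token 5: 'far' -> NEW (unique so far: 5)
  Token 6: 'artist' -> NEW (unique so far: 6)
  Token 7: 'table' -> NEW (unique so far: 7)
Unique types: ('above', 'artist', 'far', 'girl', 'small', 'table', 'without')
Vocabulary size: 7

7


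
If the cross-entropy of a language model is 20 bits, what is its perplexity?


Perplexity formula: PP = 2^H
H = 20
PP = 2^20
PP = 2^20 = 1048576

1048576


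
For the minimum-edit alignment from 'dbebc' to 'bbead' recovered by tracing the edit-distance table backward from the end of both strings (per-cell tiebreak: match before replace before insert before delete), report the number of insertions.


Edit distance = 3. Backtracking from cell (5, 5) with preference match > replace > insert > delete,
then listing the resulting alignment 'dbebc' -> 'bbead' left to right:
  Step 1: replace d->b
  Step 2: keep 'b'
  Step 3: keep 'e'
  Step 4: replace b->a
  Step 5: replace c->d
Total insertions: 0

0


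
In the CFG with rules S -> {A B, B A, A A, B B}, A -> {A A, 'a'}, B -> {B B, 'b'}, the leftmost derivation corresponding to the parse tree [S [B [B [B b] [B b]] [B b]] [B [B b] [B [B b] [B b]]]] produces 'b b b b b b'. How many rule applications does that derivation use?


Every bracketed nonterminal node [X ...] in the tree is produced by exactly one rule application.
Reading the tree off as a leftmost derivation:
  Step 1: S  =>  B B   (applied S -> B B)
  Step 2: B B  =>  B B B   (applied B -> B B)
  Step 3: B B B  =>  B B B B   (applied B -> B B)
  Step 4: B B B B  =>  b B B B   (applied B -> b)
  Step 5: b B B B  =>  b b B B   (applied B -> b)
  Step 6: b b B B  =>  b b b B   (applied B -> b)
  Step 7: b b b B  =>  b b b B B   (applied B -> B B)
  Step 8: b b b B B  =>  b b b b B   (applied B -> b)
  Step 9: b b b b B  =>  b b b b B B   (applied B -> B B)
  Step 10: b b b b B B  =>  b b b b b B   (applied B -> b)
  Step 11: b b b b b B  =>  b b b b b b   (applied B -> b)
Final yield: b b b b b b
Total rewrite steps: 11

11


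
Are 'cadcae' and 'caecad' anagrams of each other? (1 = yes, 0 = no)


Sort characters of 'cadcae': 'aaccde'
Sort characters of 'caecad': 'aaccde'
Sorted forms match -> they ARE anagrams
Result: 1

1


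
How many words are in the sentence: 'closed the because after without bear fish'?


Counting words by splitting on spaces:
  Word 1: 'closed'
  Word 2: 'the'
  Word 3: 'because'
  Word 4: 'after'
  Word 5: 'without'
  Word 6: 'bear'
  Word 7: 'fish'
Total words: 7

7


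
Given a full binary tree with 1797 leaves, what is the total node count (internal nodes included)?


Leaf nodes (terminals): 1797
Internal nodes = n - 1 = 1797 - 1 = 1796
Total = leaves + internal = 1797 + 1796 = 3593

3593


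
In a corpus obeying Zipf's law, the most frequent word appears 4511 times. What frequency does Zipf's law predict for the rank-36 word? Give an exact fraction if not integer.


Zipf's law: freq(rank) = f1 / rank
f1 = 4511, rank = 36
freq = 4511 / 36
GCD(4511, 36) = 1
Simplified: 4511/36

4511/36


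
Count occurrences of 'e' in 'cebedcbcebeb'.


Scanning 'cebedcbcebeb' for 'e':
  Position 1: 'e' -> MATCH (count: 1)
  Position 3: 'e' -> MATCH (count: 2)
  Position 8: 'e' -> MATCH (count: 3)
  Position 10: 'e' -> MATCH (count: 4)
Total occurrences of 'e': 4

4


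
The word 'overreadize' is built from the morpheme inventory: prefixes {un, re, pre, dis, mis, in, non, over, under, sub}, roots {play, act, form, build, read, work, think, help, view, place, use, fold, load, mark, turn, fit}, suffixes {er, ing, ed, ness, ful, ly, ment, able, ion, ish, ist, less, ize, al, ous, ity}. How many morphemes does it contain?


Segmenting 'overreadize' against the inventory:
  'over' -> prefix (morpheme 1)
  'read' -> root (morpheme 2)
  'ize' -> suffix (morpheme 3)
Total morphemes: 3

3


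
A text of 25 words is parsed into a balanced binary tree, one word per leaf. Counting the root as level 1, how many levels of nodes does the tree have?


In a balanced binary tree with n leaves the deepest leaf is ceil(log2(n)) edges below the root,
so counting node levels inclusive of root and leaves gives ceil(log2(n)) + 1 levels.
log2(25) = 4.6439
ceil(4.6439) = 5
levels = 5 + 1 = 6

6


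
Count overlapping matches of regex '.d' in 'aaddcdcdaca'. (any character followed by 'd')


Pattern: .d means any character followed by 'd'.
Scanning 'aaddcdcdaca' position-by-position:
  Pos 0: window 'aa' -> no
  Pos 1: window 'ad' -> MATCH
  Pos 2: window 'dd' -> MATCH
  Pos 3: window 'dc' -> no
  Pos 4: window 'cd' -> MATCH
  Pos 5: window 'dc' -> no
  Pos 6: window 'cd' -> MATCH
  Pos 7: window 'da' -> no
  Pos 8: window 'ac' -> no
  Pos 9: window 'ca' -> no
  Pos 10: window 'a' -> no
Total matches: 4

4


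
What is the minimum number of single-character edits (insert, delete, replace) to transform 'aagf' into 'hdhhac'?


Building DP table for s1='aagf' (len 4) and s2='hdhhac' (len 6):
       h  d  h  h  a  c
    0  1  2  3  4  5  6
  a 1  1  2  3  4  4  5
  a 2  2  2  3  4  4  5
  g 3  3  3  3  4  5  5
  f 4  4  4  4  4  5  6
Edit distance = dp[4][6] = 6

6


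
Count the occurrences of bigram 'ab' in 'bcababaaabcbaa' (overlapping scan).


Scanning 'bcababaaabcbaa' for bigram 'ab':
  Position 0: 'bc' -> no
  Position 1: 'ca' -> no
  Position 2: 'ab' -> MATCH
  Position 3: 'ba' -> no
  Position 4: 'ab' -> MATCH
  Position 5: 'ba' -> no
  Position 6: 'aa' -> no
  Position 7: 'aa' -> no
  Position 8: 'ab' -> MATCH
  Position 9: 'bc' -> no
  Position 10: 'cb' -> no
  Position 11: 'ba' -> no
  Position 12: 'aa' -> no
Total matches: 3

3


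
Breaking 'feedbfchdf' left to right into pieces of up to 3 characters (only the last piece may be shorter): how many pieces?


'feedbfchdf' has 10 characters.
Chunking with max size 3:
  Chunk 1: 'fee' (positions 0-2)
  Chunk 2: 'dbf' (positions 3-5)
  Chunk 3: 'chd' (positions 6-8)
  Chunk 4: 'f' (positions 9-9)
Total chunks: ceil(10 / 3) = 4

4


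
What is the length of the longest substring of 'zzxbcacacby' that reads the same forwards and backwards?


Scanning 'zzxbcacacby' for palindromic substrings.
Substring at positions 3-9: 'bcacacb'.
Check: reverse('bcacacb') = 'bcacacb' -> palindrome confirmed.
Neighbouring characters ('x' / 'y') break symmetry, so it cannot extend further.
No longer palindromic substring exists; longest length = 7

7
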